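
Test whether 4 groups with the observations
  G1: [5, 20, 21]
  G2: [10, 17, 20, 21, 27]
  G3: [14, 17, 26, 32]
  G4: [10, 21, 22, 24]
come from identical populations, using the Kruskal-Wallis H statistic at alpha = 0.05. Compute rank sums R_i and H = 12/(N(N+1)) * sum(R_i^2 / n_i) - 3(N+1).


Step 1: Combine all N = 16 observations and assign midranks.
sorted (value, group, rank): (5,G1,1), (10,G2,2.5), (10,G4,2.5), (14,G3,4), (17,G2,5.5), (17,G3,5.5), (20,G1,7.5), (20,G2,7.5), (21,G1,10), (21,G2,10), (21,G4,10), (22,G4,12), (24,G4,13), (26,G3,14), (27,G2,15), (32,G3,16)
Step 2: Sum ranks within each group.
R_1 = 18.5 (n_1 = 3)
R_2 = 40.5 (n_2 = 5)
R_3 = 39.5 (n_3 = 4)
R_4 = 37.5 (n_4 = 4)
Step 3: H = 12/(N(N+1)) * sum(R_i^2/n_i) - 3(N+1)
     = 12/(16*17) * (18.5^2/3 + 40.5^2/5 + 39.5^2/4 + 37.5^2/4) - 3*17
     = 0.044118 * 1183.76 - 51
     = 1.224632.
Step 4: Ties present; correction factor C = 1 - 42/(16^3 - 16) = 0.989706. Corrected H = 1.224632 / 0.989706 = 1.237370.
Step 5: Under H0, H ~ chi^2(3); p-value = 0.744056.
Step 6: alpha = 0.05. fail to reject H0.

H = 1.2374, df = 3, p = 0.744056, fail to reject H0.


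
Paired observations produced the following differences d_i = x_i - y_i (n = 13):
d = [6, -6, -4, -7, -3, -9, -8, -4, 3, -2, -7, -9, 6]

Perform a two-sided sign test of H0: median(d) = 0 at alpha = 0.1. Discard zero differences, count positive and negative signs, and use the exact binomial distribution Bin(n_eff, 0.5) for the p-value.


Step 1: Discard zero differences. Original n = 13; n_eff = number of nonzero differences = 13.
Nonzero differences (with sign): +6, -6, -4, -7, -3, -9, -8, -4, +3, -2, -7, -9, +6
Step 2: Count signs: positive = 3, negative = 10.
Step 3: Under H0: P(positive) = 0.5, so the number of positives S ~ Bin(13, 0.5).
Step 4: Two-sided exact p-value = sum of Bin(13,0.5) probabilities at or below the observed probability = 0.092285.
Step 5: alpha = 0.1. reject H0.

n_eff = 13, pos = 3, neg = 10, p = 0.092285, reject H0.


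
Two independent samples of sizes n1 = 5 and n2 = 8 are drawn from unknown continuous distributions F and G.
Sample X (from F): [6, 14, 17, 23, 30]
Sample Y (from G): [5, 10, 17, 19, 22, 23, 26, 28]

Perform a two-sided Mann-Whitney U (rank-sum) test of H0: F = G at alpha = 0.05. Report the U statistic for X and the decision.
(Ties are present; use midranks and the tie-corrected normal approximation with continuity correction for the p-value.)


Step 1: Combine and sort all 13 observations; assign midranks.
sorted (value, group): (5,Y), (6,X), (10,Y), (14,X), (17,X), (17,Y), (19,Y), (22,Y), (23,X), (23,Y), (26,Y), (28,Y), (30,X)
ranks: 5->1, 6->2, 10->3, 14->4, 17->5.5, 17->5.5, 19->7, 22->8, 23->9.5, 23->9.5, 26->11, 28->12, 30->13
Step 2: Rank sum for X: R1 = 2 + 4 + 5.5 + 9.5 + 13 = 34.
Step 3: U_X = R1 - n1(n1+1)/2 = 34 - 5*6/2 = 34 - 15 = 19.
       U_Y = n1*n2 - U_X = 40 - 19 = 21.
Step 4: Ties are present, so use the tie-corrected normal approximation (with continuity correction) for the p-value.
Step 5: p-value = 0.941492; compare to alpha = 0.05. fail to reject H0.

U_X = 19, p = 0.941492, fail to reject H0 at alpha = 0.05.


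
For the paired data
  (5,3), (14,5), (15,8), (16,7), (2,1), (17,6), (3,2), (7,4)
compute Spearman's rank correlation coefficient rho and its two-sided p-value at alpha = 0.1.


Step 1: Rank x and y separately (midranks; no ties here).
rank(x): 5->3, 14->5, 15->6, 16->7, 2->1, 17->8, 3->2, 7->4
rank(y): 3->3, 5->5, 8->8, 7->7, 1->1, 6->6, 2->2, 4->4
Step 2: d_i = R_x(i) - R_y(i); compute d_i^2.
  (3-3)^2=0, (5-5)^2=0, (6-8)^2=4, (7-7)^2=0, (1-1)^2=0, (8-6)^2=4, (2-2)^2=0, (4-4)^2=0
sum(d^2) = 8.
Step 3: rho = 1 - 6*8 / (8*(8^2 - 1)) = 1 - 48/504 = 0.904762.
Step 4: Under H0, t = rho * sqrt((n-2)/(1-rho^2)) = 5.2034 ~ t(6).
Step 5: Two-sided p-value from the t-distribution with 6 df = 0.002008.
Step 6: alpha = 0.1. reject H0.

rho = 0.9048, p = 0.002008, reject H0 at alpha = 0.1.


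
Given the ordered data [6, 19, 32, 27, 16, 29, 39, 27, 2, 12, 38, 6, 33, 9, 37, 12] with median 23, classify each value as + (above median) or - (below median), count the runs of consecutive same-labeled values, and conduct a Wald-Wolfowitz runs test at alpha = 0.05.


Step 1: Compute median = 23; label A = above, B = below.
Labels in order: BBAABAAABBABABAB  (n_A = 8, n_B = 8)
Step 2: Count runs R = 11.
Step 3: Under H0 (random ordering), E[R] = 2*n_A*n_B/(n_A+n_B) + 1 = 2*8*8/16 + 1 = 9.0000.
        Var[R] = 2*n_A*n_B*(2*n_A*n_B - n_A - n_B) / ((n_A+n_B)^2 * (n_A+n_B-1)) = 14336/3840 = 3.7333.
        SD[R] = 1.9322.
Step 4: Continuity-corrected z = (R - 0.5 - E[R]) / SD[R] = (11 - 0.5 - 9.0000) / 1.9322 = 0.7763.
Step 5: Two-sided p-value via normal approximation = 2*(1 - Phi(|z|)) = 0.437558.
Step 6: alpha = 0.05. fail to reject H0.

R = 11, z = 0.7763, p = 0.437558, fail to reject H0.


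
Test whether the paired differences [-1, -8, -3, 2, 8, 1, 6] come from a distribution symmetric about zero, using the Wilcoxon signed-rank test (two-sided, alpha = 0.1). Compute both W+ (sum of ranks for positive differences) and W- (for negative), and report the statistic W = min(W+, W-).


Step 1: Drop any zero differences (none here) and take |d_i|.
|d| = [1, 8, 3, 2, 8, 1, 6]
Step 2: Midrank |d_i| (ties get averaged ranks).
ranks: |1|->1.5, |8|->6.5, |3|->4, |2|->3, |8|->6.5, |1|->1.5, |6|->5
Step 3: Attach original signs; sum ranks with positive sign and with negative sign.
W+ = 3 + 6.5 + 1.5 + 5 = 16
W- = 1.5 + 6.5 + 4 = 12
(Check: W+ + W- = 28 should equal n(n+1)/2 = 28.)
Step 4: Test statistic W = min(W+, W-) = 12.
Step 5: Ties in |d|, so use the tie-corrected normal approximation.
        E[W] = n(n+1)/4 = 7*8/4 = 14.
        Tie groups: |d|=1 (t=2), |d|=8 (t=2); sum(t^3 - t) = 12.
        Var[W] = n(n+1)(2n+1)/24 - sum(t^3-t)/48 = 840/24 - 12/48 = 34.75.
        z = (W - E[W]) / sqrt(Var[W]) = (12 - 14) / 5.8949 = -0.3393.
        Two-sided p = 2*Phi(z) = 0.734402.
Step 6: alpha = 0.1. fail to reject H0.

W+ = 16, W- = 12, W = min = 12, p = 0.734402, fail to reject H0.


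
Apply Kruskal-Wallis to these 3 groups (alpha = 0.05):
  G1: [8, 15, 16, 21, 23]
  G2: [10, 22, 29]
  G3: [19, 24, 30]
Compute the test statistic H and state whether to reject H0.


Step 1: Combine all N = 11 observations and assign midranks.
sorted (value, group, rank): (8,G1,1), (10,G2,2), (15,G1,3), (16,G1,4), (19,G3,5), (21,G1,6), (22,G2,7), (23,G1,8), (24,G3,9), (29,G2,10), (30,G3,11)
Step 2: Sum ranks within each group.
R_1 = 22 (n_1 = 5)
R_2 = 19 (n_2 = 3)
R_3 = 25 (n_3 = 3)
Step 3: H = 12/(N(N+1)) * sum(R_i^2/n_i) - 3(N+1)
     = 12/(11*12) * (22^2/5 + 19^2/3 + 25^2/3) - 3*12
     = 0.090909 * 425.467 - 36
     = 2.678788.
Step 4: No ties, so H is used without correction.
Step 5: Under H0, H ~ chi^2(2); p-value = 0.262004.
Step 6: alpha = 0.05. fail to reject H0.

H = 2.6788, df = 2, p = 0.262004, fail to reject H0.


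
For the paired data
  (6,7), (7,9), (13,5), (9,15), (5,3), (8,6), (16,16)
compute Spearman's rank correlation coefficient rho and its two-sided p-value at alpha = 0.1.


Step 1: Rank x and y separately (midranks; no ties here).
rank(x): 6->2, 7->3, 13->6, 9->5, 5->1, 8->4, 16->7
rank(y): 7->4, 9->5, 5->2, 15->6, 3->1, 6->3, 16->7
Step 2: d_i = R_x(i) - R_y(i); compute d_i^2.
  (2-4)^2=4, (3-5)^2=4, (6-2)^2=16, (5-6)^2=1, (1-1)^2=0, (4-3)^2=1, (7-7)^2=0
sum(d^2) = 26.
Step 3: rho = 1 - 6*26 / (7*(7^2 - 1)) = 1 - 156/336 = 0.535714.
Step 4: Under H0, t = rho * sqrt((n-2)/(1-rho^2)) = 1.4186 ~ t(5).
Step 5: Two-sided p-value from the t-distribution with 5 df = 0.215217.
Step 6: alpha = 0.1. fail to reject H0.

rho = 0.5357, p = 0.215217, fail to reject H0 at alpha = 0.1.


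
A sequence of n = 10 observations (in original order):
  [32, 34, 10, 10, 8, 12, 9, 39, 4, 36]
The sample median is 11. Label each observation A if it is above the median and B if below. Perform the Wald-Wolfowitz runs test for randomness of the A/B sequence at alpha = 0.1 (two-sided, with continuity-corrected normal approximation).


Step 1: Compute median = 11; label A = above, B = below.
Labels in order: AABBBABABA  (n_A = 5, n_B = 5)
Step 2: Count runs R = 7.
Step 3: Under H0 (random ordering), E[R] = 2*n_A*n_B/(n_A+n_B) + 1 = 2*5*5/10 + 1 = 6.0000.
        Var[R] = 2*n_A*n_B*(2*n_A*n_B - n_A - n_B) / ((n_A+n_B)^2 * (n_A+n_B-1)) = 2000/900 = 2.2222.
        SD[R] = 1.4907.
Step 4: Continuity-corrected z = (R - 0.5 - E[R]) / SD[R] = (7 - 0.5 - 6.0000) / 1.4907 = 0.3354.
Step 5: Two-sided p-value via normal approximation = 2*(1 - Phi(|z|)) = 0.737316.
Step 6: alpha = 0.1. fail to reject H0.

R = 7, z = 0.3354, p = 0.737316, fail to reject H0.


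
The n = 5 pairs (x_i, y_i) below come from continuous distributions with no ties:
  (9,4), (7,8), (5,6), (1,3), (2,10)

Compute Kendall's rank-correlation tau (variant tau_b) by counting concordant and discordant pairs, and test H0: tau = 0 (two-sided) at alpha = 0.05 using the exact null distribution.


Step 1: Enumerate the 10 unordered pairs (i,j) with i<j and classify each by sign(x_j-x_i) * sign(y_j-y_i).
  (1,2):dx=-2,dy=+4->D; (1,3):dx=-4,dy=+2->D; (1,4):dx=-8,dy=-1->C; (1,5):dx=-7,dy=+6->D
  (2,3):dx=-2,dy=-2->C; (2,4):dx=-6,dy=-5->C; (2,5):dx=-5,dy=+2->D; (3,4):dx=-4,dy=-3->C
  (3,5):dx=-3,dy=+4->D; (4,5):dx=+1,dy=+7->C
Step 2: C = 5, D = 5, total pairs = 10.
Step 3: tau = (C - D)/(n(n-1)/2) = (5 - 5)/10 = 0.000000.
Step 4: Exact two-sided p-value (enumerate n! = 120 permutations of y under H0): p = 1.000000.
Step 5: alpha = 0.05. fail to reject H0.

tau_b = 0.0000 (C=5, D=5), p = 1.000000, fail to reject H0.


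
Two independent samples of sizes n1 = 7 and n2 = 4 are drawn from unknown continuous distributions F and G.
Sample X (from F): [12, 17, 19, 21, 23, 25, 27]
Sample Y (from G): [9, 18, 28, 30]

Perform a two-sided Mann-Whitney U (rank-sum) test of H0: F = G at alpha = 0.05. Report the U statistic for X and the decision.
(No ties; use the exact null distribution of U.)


Step 1: Combine and sort all 11 observations; assign midranks.
sorted (value, group): (9,Y), (12,X), (17,X), (18,Y), (19,X), (21,X), (23,X), (25,X), (27,X), (28,Y), (30,Y)
ranks: 9->1, 12->2, 17->3, 18->4, 19->5, 21->6, 23->7, 25->8, 27->9, 28->10, 30->11
Step 2: Rank sum for X: R1 = 2 + 3 + 5 + 6 + 7 + 8 + 9 = 40.
Step 3: U_X = R1 - n1(n1+1)/2 = 40 - 7*8/2 = 40 - 28 = 12.
       U_Y = n1*n2 - U_X = 28 - 12 = 16.
Step 4: No ties, so the exact null distribution of U (based on enumerating the C(11,7) = 330 equally likely rank assignments) gives the two-sided p-value.
Step 5: p-value = 0.787879; compare to alpha = 0.05. fail to reject H0.

U_X = 12, p = 0.787879, fail to reject H0 at alpha = 0.05.


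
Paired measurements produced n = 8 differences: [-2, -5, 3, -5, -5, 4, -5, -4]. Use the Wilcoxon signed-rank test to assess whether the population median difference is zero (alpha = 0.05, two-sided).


Step 1: Drop any zero differences (none here) and take |d_i|.
|d| = [2, 5, 3, 5, 5, 4, 5, 4]
Step 2: Midrank |d_i| (ties get averaged ranks).
ranks: |2|->1, |5|->6.5, |3|->2, |5|->6.5, |5|->6.5, |4|->3.5, |5|->6.5, |4|->3.5
Step 3: Attach original signs; sum ranks with positive sign and with negative sign.
W+ = 2 + 3.5 = 5.5
W- = 1 + 6.5 + 6.5 + 6.5 + 6.5 + 3.5 = 30.5
(Check: W+ + W- = 36 should equal n(n+1)/2 = 36.)
Step 4: Test statistic W = min(W+, W-) = 5.5.
Step 5: Ties in |d|, so use the tie-corrected normal approximation.
        E[W] = n(n+1)/4 = 8*9/4 = 18.
        Tie groups: |d|=4 (t=2), |d|=5 (t=4); sum(t^3 - t) = 66.
        Var[W] = n(n+1)(2n+1)/24 - sum(t^3-t)/48 = 1224/24 - 66/48 = 49.625.
        z = (W - E[W]) / sqrt(Var[W]) = (5.5 - 18) / 7.0445 = -1.7744.
        Two-sided p = 2*Phi(z) = 0.075991.
Step 6: alpha = 0.05. fail to reject H0.

W+ = 5.5, W- = 30.5, W = min = 5.5, p = 0.075991, fail to reject H0.


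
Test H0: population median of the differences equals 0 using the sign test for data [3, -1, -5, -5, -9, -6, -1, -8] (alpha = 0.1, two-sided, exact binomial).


Step 1: Discard zero differences. Original n = 8; n_eff = number of nonzero differences = 8.
Nonzero differences (with sign): +3, -1, -5, -5, -9, -6, -1, -8
Step 2: Count signs: positive = 1, negative = 7.
Step 3: Under H0: P(positive) = 0.5, so the number of positives S ~ Bin(8, 0.5).
Step 4: Two-sided exact p-value = sum of Bin(8,0.5) probabilities at or below the observed probability = 0.070312.
Step 5: alpha = 0.1. reject H0.

n_eff = 8, pos = 1, neg = 7, p = 0.070312, reject H0.


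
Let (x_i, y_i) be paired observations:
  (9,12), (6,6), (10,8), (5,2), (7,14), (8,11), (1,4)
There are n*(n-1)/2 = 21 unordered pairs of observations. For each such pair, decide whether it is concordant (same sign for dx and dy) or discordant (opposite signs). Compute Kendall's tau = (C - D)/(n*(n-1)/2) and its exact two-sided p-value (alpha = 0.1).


Step 1: Enumerate the 21 unordered pairs (i,j) with i<j and classify each by sign(x_j-x_i) * sign(y_j-y_i).
  (1,2):dx=-3,dy=-6->C; (1,3):dx=+1,dy=-4->D; (1,4):dx=-4,dy=-10->C; (1,5):dx=-2,dy=+2->D
  (1,6):dx=-1,dy=-1->C; (1,7):dx=-8,dy=-8->C; (2,3):dx=+4,dy=+2->C; (2,4):dx=-1,dy=-4->C
  (2,5):dx=+1,dy=+8->C; (2,6):dx=+2,dy=+5->C; (2,7):dx=-5,dy=-2->C; (3,4):dx=-5,dy=-6->C
  (3,5):dx=-3,dy=+6->D; (3,6):dx=-2,dy=+3->D; (3,7):dx=-9,dy=-4->C; (4,5):dx=+2,dy=+12->C
  (4,6):dx=+3,dy=+9->C; (4,7):dx=-4,dy=+2->D; (5,6):dx=+1,dy=-3->D; (5,7):dx=-6,dy=-10->C
  (6,7):dx=-7,dy=-7->C
Step 2: C = 15, D = 6, total pairs = 21.
Step 3: tau = (C - D)/(n(n-1)/2) = (15 - 6)/21 = 0.428571.
Step 4: Exact two-sided p-value (enumerate n! = 5040 permutations of y under H0): p = 0.238889.
Step 5: alpha = 0.1. fail to reject H0.

tau_b = 0.4286 (C=15, D=6), p = 0.238889, fail to reject H0.


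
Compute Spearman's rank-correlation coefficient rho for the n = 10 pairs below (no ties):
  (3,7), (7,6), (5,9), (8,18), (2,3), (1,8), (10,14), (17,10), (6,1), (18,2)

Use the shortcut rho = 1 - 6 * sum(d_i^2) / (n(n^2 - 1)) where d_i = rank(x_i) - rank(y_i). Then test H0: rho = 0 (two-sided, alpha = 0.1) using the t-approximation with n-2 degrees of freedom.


Step 1: Rank x and y separately (midranks; no ties here).
rank(x): 3->3, 7->6, 5->4, 8->7, 2->2, 1->1, 10->8, 17->9, 6->5, 18->10
rank(y): 7->5, 6->4, 9->7, 18->10, 3->3, 8->6, 14->9, 10->8, 1->1, 2->2
Step 2: d_i = R_x(i) - R_y(i); compute d_i^2.
  (3-5)^2=4, (6-4)^2=4, (4-7)^2=9, (7-10)^2=9, (2-3)^2=1, (1-6)^2=25, (8-9)^2=1, (9-8)^2=1, (5-1)^2=16, (10-2)^2=64
sum(d^2) = 134.
Step 3: rho = 1 - 6*134 / (10*(10^2 - 1)) = 1 - 804/990 = 0.187879.
Step 4: Under H0, t = rho * sqrt((n-2)/(1-rho^2)) = 0.5410 ~ t(8).
Step 5: Two-sided p-value from the t-distribution with 8 df = 0.603218.
Step 6: alpha = 0.1. fail to reject H0.

rho = 0.1879, p = 0.603218, fail to reject H0 at alpha = 0.1.


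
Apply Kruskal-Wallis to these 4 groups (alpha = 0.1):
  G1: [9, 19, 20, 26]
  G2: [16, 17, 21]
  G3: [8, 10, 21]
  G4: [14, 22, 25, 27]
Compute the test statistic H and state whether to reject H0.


Step 1: Combine all N = 14 observations and assign midranks.
sorted (value, group, rank): (8,G3,1), (9,G1,2), (10,G3,3), (14,G4,4), (16,G2,5), (17,G2,6), (19,G1,7), (20,G1,8), (21,G2,9.5), (21,G3,9.5), (22,G4,11), (25,G4,12), (26,G1,13), (27,G4,14)
Step 2: Sum ranks within each group.
R_1 = 30 (n_1 = 4)
R_2 = 20.5 (n_2 = 3)
R_3 = 13.5 (n_3 = 3)
R_4 = 41 (n_4 = 4)
Step 3: H = 12/(N(N+1)) * sum(R_i^2/n_i) - 3(N+1)
     = 12/(14*15) * (30^2/4 + 20.5^2/3 + 13.5^2/3 + 41^2/4) - 3*15
     = 0.057143 * 846.083 - 45
     = 3.347619.
Step 4: Ties present; correction factor C = 1 - 6/(14^3 - 14) = 0.997802. Corrected H = 3.347619 / 0.997802 = 3.354993.
Step 5: Under H0, H ~ chi^2(3); p-value = 0.340062.
Step 6: alpha = 0.1. fail to reject H0.

H = 3.3550, df = 3, p = 0.340062, fail to reject H0.


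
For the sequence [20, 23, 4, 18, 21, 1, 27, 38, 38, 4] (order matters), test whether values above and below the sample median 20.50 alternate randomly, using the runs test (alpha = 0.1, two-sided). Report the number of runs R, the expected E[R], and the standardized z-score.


Step 1: Compute median = 20.50; label A = above, B = below.
Labels in order: BABBABAAAB  (n_A = 5, n_B = 5)
Step 2: Count runs R = 7.
Step 3: Under H0 (random ordering), E[R] = 2*n_A*n_B/(n_A+n_B) + 1 = 2*5*5/10 + 1 = 6.0000.
        Var[R] = 2*n_A*n_B*(2*n_A*n_B - n_A - n_B) / ((n_A+n_B)^2 * (n_A+n_B-1)) = 2000/900 = 2.2222.
        SD[R] = 1.4907.
Step 4: Continuity-corrected z = (R - 0.5 - E[R]) / SD[R] = (7 - 0.5 - 6.0000) / 1.4907 = 0.3354.
Step 5: Two-sided p-value via normal approximation = 2*(1 - Phi(|z|)) = 0.737316.
Step 6: alpha = 0.1. fail to reject H0.

R = 7, z = 0.3354, p = 0.737316, fail to reject H0.


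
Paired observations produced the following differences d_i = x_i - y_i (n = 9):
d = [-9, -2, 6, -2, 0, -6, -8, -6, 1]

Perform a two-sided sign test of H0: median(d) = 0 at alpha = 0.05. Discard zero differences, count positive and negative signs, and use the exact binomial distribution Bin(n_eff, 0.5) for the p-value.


Step 1: Discard zero differences. Original n = 9; n_eff = number of nonzero differences = 8.
Nonzero differences (with sign): -9, -2, +6, -2, -6, -8, -6, +1
Step 2: Count signs: positive = 2, negative = 6.
Step 3: Under H0: P(positive) = 0.5, so the number of positives S ~ Bin(8, 0.5).
Step 4: Two-sided exact p-value = sum of Bin(8,0.5) probabilities at or below the observed probability = 0.289062.
Step 5: alpha = 0.05. fail to reject H0.

n_eff = 8, pos = 2, neg = 6, p = 0.289062, fail to reject H0.


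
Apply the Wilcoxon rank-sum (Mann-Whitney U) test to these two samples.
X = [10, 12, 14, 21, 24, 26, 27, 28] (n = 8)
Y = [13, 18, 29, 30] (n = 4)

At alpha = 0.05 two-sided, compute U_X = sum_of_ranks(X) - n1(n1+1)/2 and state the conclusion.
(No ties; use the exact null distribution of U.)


Step 1: Combine and sort all 12 observations; assign midranks.
sorted (value, group): (10,X), (12,X), (13,Y), (14,X), (18,Y), (21,X), (24,X), (26,X), (27,X), (28,X), (29,Y), (30,Y)
ranks: 10->1, 12->2, 13->3, 14->4, 18->5, 21->6, 24->7, 26->8, 27->9, 28->10, 29->11, 30->12
Step 2: Rank sum for X: R1 = 1 + 2 + 4 + 6 + 7 + 8 + 9 + 10 = 47.
Step 3: U_X = R1 - n1(n1+1)/2 = 47 - 8*9/2 = 47 - 36 = 11.
       U_Y = n1*n2 - U_X = 32 - 11 = 21.
Step 4: No ties, so the exact null distribution of U (based on enumerating the C(12,8) = 495 equally likely rank assignments) gives the two-sided p-value.
Step 5: p-value = 0.460606; compare to alpha = 0.05. fail to reject H0.

U_X = 11, p = 0.460606, fail to reject H0 at alpha = 0.05.


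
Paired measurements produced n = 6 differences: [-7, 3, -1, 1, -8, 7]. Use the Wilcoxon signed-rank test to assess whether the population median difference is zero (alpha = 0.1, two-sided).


Step 1: Drop any zero differences (none here) and take |d_i|.
|d| = [7, 3, 1, 1, 8, 7]
Step 2: Midrank |d_i| (ties get averaged ranks).
ranks: |7|->4.5, |3|->3, |1|->1.5, |1|->1.5, |8|->6, |7|->4.5
Step 3: Attach original signs; sum ranks with positive sign and with negative sign.
W+ = 3 + 1.5 + 4.5 = 9
W- = 4.5 + 1.5 + 6 = 12
(Check: W+ + W- = 21 should equal n(n+1)/2 = 21.)
Step 4: Test statistic W = min(W+, W-) = 9.
Step 5: Ties in |d|, so use the tie-corrected normal approximation.
        E[W] = n(n+1)/4 = 6*7/4 = 10.5.
        Tie groups: |d|=1 (t=2), |d|=7 (t=2); sum(t^3 - t) = 12.
        Var[W] = n(n+1)(2n+1)/24 - sum(t^3-t)/48 = 546/24 - 12/48 = 22.5.
        z = (W - E[W]) / sqrt(Var[W]) = (9 - 10.5) / 4.7434 = -0.3162.
        Two-sided p = 2*Phi(z) = 0.751830.
Step 6: alpha = 0.1. fail to reject H0.

W+ = 9, W- = 12, W = min = 9, p = 0.751830, fail to reject H0.


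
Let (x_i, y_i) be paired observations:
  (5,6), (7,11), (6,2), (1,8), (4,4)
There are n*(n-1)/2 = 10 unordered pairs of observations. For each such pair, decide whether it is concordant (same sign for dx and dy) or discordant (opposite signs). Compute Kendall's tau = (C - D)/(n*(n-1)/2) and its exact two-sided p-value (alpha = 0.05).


Step 1: Enumerate the 10 unordered pairs (i,j) with i<j and classify each by sign(x_j-x_i) * sign(y_j-y_i).
  (1,2):dx=+2,dy=+5->C; (1,3):dx=+1,dy=-4->D; (1,4):dx=-4,dy=+2->D; (1,5):dx=-1,dy=-2->C
  (2,3):dx=-1,dy=-9->C; (2,4):dx=-6,dy=-3->C; (2,5):dx=-3,dy=-7->C; (3,4):dx=-5,dy=+6->D
  (3,5):dx=-2,dy=+2->D; (4,5):dx=+3,dy=-4->D
Step 2: C = 5, D = 5, total pairs = 10.
Step 3: tau = (C - D)/(n(n-1)/2) = (5 - 5)/10 = 0.000000.
Step 4: Exact two-sided p-value (enumerate n! = 120 permutations of y under H0): p = 1.000000.
Step 5: alpha = 0.05. fail to reject H0.

tau_b = 0.0000 (C=5, D=5), p = 1.000000, fail to reject H0.


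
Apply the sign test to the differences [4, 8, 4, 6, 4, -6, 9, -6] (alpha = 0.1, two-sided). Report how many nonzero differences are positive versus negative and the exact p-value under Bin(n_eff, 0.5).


Step 1: Discard zero differences. Original n = 8; n_eff = number of nonzero differences = 8.
Nonzero differences (with sign): +4, +8, +4, +6, +4, -6, +9, -6
Step 2: Count signs: positive = 6, negative = 2.
Step 3: Under H0: P(positive) = 0.5, so the number of positives S ~ Bin(8, 0.5).
Step 4: Two-sided exact p-value = sum of Bin(8,0.5) probabilities at or below the observed probability = 0.289062.
Step 5: alpha = 0.1. fail to reject H0.

n_eff = 8, pos = 6, neg = 2, p = 0.289062, fail to reject H0.


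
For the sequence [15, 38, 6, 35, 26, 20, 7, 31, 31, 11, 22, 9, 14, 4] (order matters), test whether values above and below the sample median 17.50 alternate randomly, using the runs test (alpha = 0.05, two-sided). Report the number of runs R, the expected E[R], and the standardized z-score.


Step 1: Compute median = 17.50; label A = above, B = below.
Labels in order: BABAAABAABABBB  (n_A = 7, n_B = 7)
Step 2: Count runs R = 9.
Step 3: Under H0 (random ordering), E[R] = 2*n_A*n_B/(n_A+n_B) + 1 = 2*7*7/14 + 1 = 8.0000.
        Var[R] = 2*n_A*n_B*(2*n_A*n_B - n_A - n_B) / ((n_A+n_B)^2 * (n_A+n_B-1)) = 8232/2548 = 3.2308.
        SD[R] = 1.7974.
Step 4: Continuity-corrected z = (R - 0.5 - E[R]) / SD[R] = (9 - 0.5 - 8.0000) / 1.7974 = 0.2782.
Step 5: Two-sided p-value via normal approximation = 2*(1 - Phi(|z|)) = 0.780879.
Step 6: alpha = 0.05. fail to reject H0.

R = 9, z = 0.2782, p = 0.780879, fail to reject H0.


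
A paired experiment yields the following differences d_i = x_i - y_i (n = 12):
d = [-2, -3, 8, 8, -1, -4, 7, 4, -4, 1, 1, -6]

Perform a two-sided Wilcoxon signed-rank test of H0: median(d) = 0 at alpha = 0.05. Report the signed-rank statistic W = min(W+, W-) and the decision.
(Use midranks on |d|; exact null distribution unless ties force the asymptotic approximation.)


Step 1: Drop any zero differences (none here) and take |d_i|.
|d| = [2, 3, 8, 8, 1, 4, 7, 4, 4, 1, 1, 6]
Step 2: Midrank |d_i| (ties get averaged ranks).
ranks: |2|->4, |3|->5, |8|->11.5, |8|->11.5, |1|->2, |4|->7, |7|->10, |4|->7, |4|->7, |1|->2, |1|->2, |6|->9
Step 3: Attach original signs; sum ranks with positive sign and with negative sign.
W+ = 11.5 + 11.5 + 10 + 7 + 2 + 2 = 44
W- = 4 + 5 + 2 + 7 + 7 + 9 = 34
(Check: W+ + W- = 78 should equal n(n+1)/2 = 78.)
Step 4: Test statistic W = min(W+, W-) = 34.
Step 5: Ties in |d|, so use the tie-corrected normal approximation.
        E[W] = n(n+1)/4 = 12*13/4 = 39.
        Tie groups: |d|=1 (t=3), |d|=4 (t=3), |d|=8 (t=2); sum(t^3 - t) = 54.
        Var[W] = n(n+1)(2n+1)/24 - sum(t^3-t)/48 = 3900/24 - 54/48 = 161.375.
        z = (W - E[W]) / sqrt(Var[W]) = (34 - 39) / 12.7033 = -0.3936.
        Two-sided p = 2*Phi(z) = 0.693879.
Step 6: alpha = 0.05. fail to reject H0.

W+ = 44, W- = 34, W = min = 34, p = 0.693879, fail to reject H0.


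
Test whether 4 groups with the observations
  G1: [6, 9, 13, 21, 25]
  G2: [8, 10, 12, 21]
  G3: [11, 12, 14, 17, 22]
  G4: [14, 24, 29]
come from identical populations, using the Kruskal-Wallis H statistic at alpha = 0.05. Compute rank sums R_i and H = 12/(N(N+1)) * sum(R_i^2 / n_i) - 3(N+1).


Step 1: Combine all N = 17 observations and assign midranks.
sorted (value, group, rank): (6,G1,1), (8,G2,2), (9,G1,3), (10,G2,4), (11,G3,5), (12,G2,6.5), (12,G3,6.5), (13,G1,8), (14,G3,9.5), (14,G4,9.5), (17,G3,11), (21,G1,12.5), (21,G2,12.5), (22,G3,14), (24,G4,15), (25,G1,16), (29,G4,17)
Step 2: Sum ranks within each group.
R_1 = 40.5 (n_1 = 5)
R_2 = 25 (n_2 = 4)
R_3 = 46 (n_3 = 5)
R_4 = 41.5 (n_4 = 3)
Step 3: H = 12/(N(N+1)) * sum(R_i^2/n_i) - 3(N+1)
     = 12/(17*18) * (40.5^2/5 + 25^2/4 + 46^2/5 + 41.5^2/3) - 3*18
     = 0.039216 * 1481.58 - 54
     = 4.101307.
Step 4: Ties present; correction factor C = 1 - 18/(17^3 - 17) = 0.996324. Corrected H = 4.101307 / 0.996324 = 4.116441.
Step 5: Under H0, H ~ chi^2(3); p-value = 0.249162.
Step 6: alpha = 0.05. fail to reject H0.

H = 4.1164, df = 3, p = 0.249162, fail to reject H0.


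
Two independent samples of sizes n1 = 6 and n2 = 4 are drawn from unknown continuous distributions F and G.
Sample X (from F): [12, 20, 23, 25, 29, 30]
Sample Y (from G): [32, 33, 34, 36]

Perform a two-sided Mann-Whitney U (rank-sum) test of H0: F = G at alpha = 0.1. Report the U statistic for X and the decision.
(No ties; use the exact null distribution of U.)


Step 1: Combine and sort all 10 observations; assign midranks.
sorted (value, group): (12,X), (20,X), (23,X), (25,X), (29,X), (30,X), (32,Y), (33,Y), (34,Y), (36,Y)
ranks: 12->1, 20->2, 23->3, 25->4, 29->5, 30->6, 32->7, 33->8, 34->9, 36->10
Step 2: Rank sum for X: R1 = 1 + 2 + 3 + 4 + 5 + 6 = 21.
Step 3: U_X = R1 - n1(n1+1)/2 = 21 - 6*7/2 = 21 - 21 = 0.
       U_Y = n1*n2 - U_X = 24 - 0 = 24.
Step 4: No ties, so the exact null distribution of U (based on enumerating the C(10,6) = 210 equally likely rank assignments) gives the two-sided p-value.
Step 5: p-value = 0.009524; compare to alpha = 0.1. reject H0.

U_X = 0, p = 0.009524, reject H0 at alpha = 0.1.


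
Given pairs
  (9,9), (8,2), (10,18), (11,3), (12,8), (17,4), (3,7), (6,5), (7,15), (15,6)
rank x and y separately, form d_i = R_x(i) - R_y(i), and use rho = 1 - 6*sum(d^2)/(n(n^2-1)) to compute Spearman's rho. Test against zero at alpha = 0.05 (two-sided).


Step 1: Rank x and y separately (midranks; no ties here).
rank(x): 9->5, 8->4, 10->6, 11->7, 12->8, 17->10, 3->1, 6->2, 7->3, 15->9
rank(y): 9->8, 2->1, 18->10, 3->2, 8->7, 4->3, 7->6, 5->4, 15->9, 6->5
Step 2: d_i = R_x(i) - R_y(i); compute d_i^2.
  (5-8)^2=9, (4-1)^2=9, (6-10)^2=16, (7-2)^2=25, (8-7)^2=1, (10-3)^2=49, (1-6)^2=25, (2-4)^2=4, (3-9)^2=36, (9-5)^2=16
sum(d^2) = 190.
Step 3: rho = 1 - 6*190 / (10*(10^2 - 1)) = 1 - 1140/990 = -0.151515.
Step 4: Under H0, t = rho * sqrt((n-2)/(1-rho^2)) = -0.4336 ~ t(8).
Step 5: Two-sided p-value from the t-distribution with 8 df = 0.676065.
Step 6: alpha = 0.05. fail to reject H0.

rho = -0.1515, p = 0.676065, fail to reject H0 at alpha = 0.05.


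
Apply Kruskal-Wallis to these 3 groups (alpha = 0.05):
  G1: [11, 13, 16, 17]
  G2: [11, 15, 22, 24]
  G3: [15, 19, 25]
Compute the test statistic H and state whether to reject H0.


Step 1: Combine all N = 11 observations and assign midranks.
sorted (value, group, rank): (11,G1,1.5), (11,G2,1.5), (13,G1,3), (15,G2,4.5), (15,G3,4.5), (16,G1,6), (17,G1,7), (19,G3,8), (22,G2,9), (24,G2,10), (25,G3,11)
Step 2: Sum ranks within each group.
R_1 = 17.5 (n_1 = 4)
R_2 = 25 (n_2 = 4)
R_3 = 23.5 (n_3 = 3)
Step 3: H = 12/(N(N+1)) * sum(R_i^2/n_i) - 3(N+1)
     = 12/(11*12) * (17.5^2/4 + 25^2/4 + 23.5^2/3) - 3*12
     = 0.090909 * 416.896 - 36
     = 1.899621.
Step 4: Ties present; correction factor C = 1 - 12/(11^3 - 11) = 0.990909. Corrected H = 1.899621 / 0.990909 = 1.917049.
Step 5: Under H0, H ~ chi^2(2); p-value = 0.383458.
Step 6: alpha = 0.05. fail to reject H0.

H = 1.9170, df = 2, p = 0.383458, fail to reject H0.


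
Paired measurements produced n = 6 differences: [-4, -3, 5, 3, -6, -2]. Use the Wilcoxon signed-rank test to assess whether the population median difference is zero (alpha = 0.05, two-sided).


Step 1: Drop any zero differences (none here) and take |d_i|.
|d| = [4, 3, 5, 3, 6, 2]
Step 2: Midrank |d_i| (ties get averaged ranks).
ranks: |4|->4, |3|->2.5, |5|->5, |3|->2.5, |6|->6, |2|->1
Step 3: Attach original signs; sum ranks with positive sign and with negative sign.
W+ = 5 + 2.5 = 7.5
W- = 4 + 2.5 + 6 + 1 = 13.5
(Check: W+ + W- = 21 should equal n(n+1)/2 = 21.)
Step 4: Test statistic W = min(W+, W-) = 7.5.
Step 5: Ties in |d|, so use the tie-corrected normal approximation.
        E[W] = n(n+1)/4 = 6*7/4 = 10.5.
        Tie groups: |d|=3 (t=2); sum(t^3 - t) = 6.
        Var[W] = n(n+1)(2n+1)/24 - sum(t^3-t)/48 = 546/24 - 6/48 = 22.625.
        z = (W - E[W]) / sqrt(Var[W]) = (7.5 - 10.5) / 4.7566 = -0.6307.
        Two-sided p = 2*Phi(z) = 0.528233.
Step 6: alpha = 0.05. fail to reject H0.

W+ = 7.5, W- = 13.5, W = min = 7.5, p = 0.528233, fail to reject H0.


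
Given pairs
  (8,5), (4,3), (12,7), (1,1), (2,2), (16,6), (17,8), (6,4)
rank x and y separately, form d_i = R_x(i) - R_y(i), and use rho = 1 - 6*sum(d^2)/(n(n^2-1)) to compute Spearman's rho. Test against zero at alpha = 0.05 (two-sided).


Step 1: Rank x and y separately (midranks; no ties here).
rank(x): 8->5, 4->3, 12->6, 1->1, 2->2, 16->7, 17->8, 6->4
rank(y): 5->5, 3->3, 7->7, 1->1, 2->2, 6->6, 8->8, 4->4
Step 2: d_i = R_x(i) - R_y(i); compute d_i^2.
  (5-5)^2=0, (3-3)^2=0, (6-7)^2=1, (1-1)^2=0, (2-2)^2=0, (7-6)^2=1, (8-8)^2=0, (4-4)^2=0
sum(d^2) = 2.
Step 3: rho = 1 - 6*2 / (8*(8^2 - 1)) = 1 - 12/504 = 0.976190.
Step 4: Under H0, t = rho * sqrt((n-2)/(1-rho^2)) = 11.0235 ~ t(6).
Step 5: Two-sided p-value from the t-distribution with 6 df = 0.000033.
Step 6: alpha = 0.05. reject H0.

rho = 0.9762, p = 0.000033, reject H0 at alpha = 0.05.


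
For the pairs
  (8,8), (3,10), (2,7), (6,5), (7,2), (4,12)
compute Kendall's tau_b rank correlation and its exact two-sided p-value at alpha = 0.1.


Step 1: Enumerate the 15 unordered pairs (i,j) with i<j and classify each by sign(x_j-x_i) * sign(y_j-y_i).
  (1,2):dx=-5,dy=+2->D; (1,3):dx=-6,dy=-1->C; (1,4):dx=-2,dy=-3->C; (1,5):dx=-1,dy=-6->C
  (1,6):dx=-4,dy=+4->D; (2,3):dx=-1,dy=-3->C; (2,4):dx=+3,dy=-5->D; (2,5):dx=+4,dy=-8->D
  (2,6):dx=+1,dy=+2->C; (3,4):dx=+4,dy=-2->D; (3,5):dx=+5,dy=-5->D; (3,6):dx=+2,dy=+5->C
  (4,5):dx=+1,dy=-3->D; (4,6):dx=-2,dy=+7->D; (5,6):dx=-3,dy=+10->D
Step 2: C = 6, D = 9, total pairs = 15.
Step 3: tau = (C - D)/(n(n-1)/2) = (6 - 9)/15 = -0.200000.
Step 4: Exact two-sided p-value (enumerate n! = 720 permutations of y under H0): p = 0.719444.
Step 5: alpha = 0.1. fail to reject H0.

tau_b = -0.2000 (C=6, D=9), p = 0.719444, fail to reject H0.


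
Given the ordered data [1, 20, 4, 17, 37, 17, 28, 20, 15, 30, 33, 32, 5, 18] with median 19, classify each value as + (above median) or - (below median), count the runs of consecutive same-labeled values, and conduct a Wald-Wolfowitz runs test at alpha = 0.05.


Step 1: Compute median = 19; label A = above, B = below.
Labels in order: BABBABAABAAABB  (n_A = 7, n_B = 7)
Step 2: Count runs R = 9.
Step 3: Under H0 (random ordering), E[R] = 2*n_A*n_B/(n_A+n_B) + 1 = 2*7*7/14 + 1 = 8.0000.
        Var[R] = 2*n_A*n_B*(2*n_A*n_B - n_A - n_B) / ((n_A+n_B)^2 * (n_A+n_B-1)) = 8232/2548 = 3.2308.
        SD[R] = 1.7974.
Step 4: Continuity-corrected z = (R - 0.5 - E[R]) / SD[R] = (9 - 0.5 - 8.0000) / 1.7974 = 0.2782.
Step 5: Two-sided p-value via normal approximation = 2*(1 - Phi(|z|)) = 0.780879.
Step 6: alpha = 0.05. fail to reject H0.

R = 9, z = 0.2782, p = 0.780879, fail to reject H0.


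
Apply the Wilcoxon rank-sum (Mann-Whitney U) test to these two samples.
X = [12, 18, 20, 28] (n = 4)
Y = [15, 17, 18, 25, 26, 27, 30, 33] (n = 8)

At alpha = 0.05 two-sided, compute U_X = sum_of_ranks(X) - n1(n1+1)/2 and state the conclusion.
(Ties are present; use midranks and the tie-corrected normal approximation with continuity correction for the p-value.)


Step 1: Combine and sort all 12 observations; assign midranks.
sorted (value, group): (12,X), (15,Y), (17,Y), (18,X), (18,Y), (20,X), (25,Y), (26,Y), (27,Y), (28,X), (30,Y), (33,Y)
ranks: 12->1, 15->2, 17->3, 18->4.5, 18->4.5, 20->6, 25->7, 26->8, 27->9, 28->10, 30->11, 33->12
Step 2: Rank sum for X: R1 = 1 + 4.5 + 6 + 10 = 21.5.
Step 3: U_X = R1 - n1(n1+1)/2 = 21.5 - 4*5/2 = 21.5 - 10 = 11.5.
       U_Y = n1*n2 - U_X = 32 - 11.5 = 20.5.
Step 4: Ties are present, so use the tie-corrected normal approximation (with continuity correction) for the p-value.
Step 5: p-value = 0.496152; compare to alpha = 0.05. fail to reject H0.

U_X = 11.5, p = 0.496152, fail to reject H0 at alpha = 0.05.


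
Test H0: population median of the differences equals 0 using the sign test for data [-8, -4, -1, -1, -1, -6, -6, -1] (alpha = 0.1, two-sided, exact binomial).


Step 1: Discard zero differences. Original n = 8; n_eff = number of nonzero differences = 8.
Nonzero differences (with sign): -8, -4, -1, -1, -1, -6, -6, -1
Step 2: Count signs: positive = 0, negative = 8.
Step 3: Under H0: P(positive) = 0.5, so the number of positives S ~ Bin(8, 0.5).
Step 4: Two-sided exact p-value = sum of Bin(8,0.5) probabilities at or below the observed probability = 0.007812.
Step 5: alpha = 0.1. reject H0.

n_eff = 8, pos = 0, neg = 8, p = 0.007812, reject H0.


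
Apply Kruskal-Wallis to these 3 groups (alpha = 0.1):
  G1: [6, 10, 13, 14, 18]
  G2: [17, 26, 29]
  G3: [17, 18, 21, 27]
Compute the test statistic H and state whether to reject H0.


Step 1: Combine all N = 12 observations and assign midranks.
sorted (value, group, rank): (6,G1,1), (10,G1,2), (13,G1,3), (14,G1,4), (17,G2,5.5), (17,G3,5.5), (18,G1,7.5), (18,G3,7.5), (21,G3,9), (26,G2,10), (27,G3,11), (29,G2,12)
Step 2: Sum ranks within each group.
R_1 = 17.5 (n_1 = 5)
R_2 = 27.5 (n_2 = 3)
R_3 = 33 (n_3 = 4)
Step 3: H = 12/(N(N+1)) * sum(R_i^2/n_i) - 3(N+1)
     = 12/(12*13) * (17.5^2/5 + 27.5^2/3 + 33^2/4) - 3*13
     = 0.076923 * 585.583 - 39
     = 6.044872.
Step 4: Ties present; correction factor C = 1 - 12/(12^3 - 12) = 0.993007. Corrected H = 6.044872 / 0.993007 = 6.087441.
Step 5: Under H0, H ~ chi^2(2); p-value = 0.047657.
Step 6: alpha = 0.1. reject H0.

H = 6.0874, df = 2, p = 0.047657, reject H0.


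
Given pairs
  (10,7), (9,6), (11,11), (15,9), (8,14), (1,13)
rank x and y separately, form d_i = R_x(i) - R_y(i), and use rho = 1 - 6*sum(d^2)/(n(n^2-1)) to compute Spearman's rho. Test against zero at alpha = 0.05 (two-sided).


Step 1: Rank x and y separately (midranks; no ties here).
rank(x): 10->4, 9->3, 11->5, 15->6, 8->2, 1->1
rank(y): 7->2, 6->1, 11->4, 9->3, 14->6, 13->5
Step 2: d_i = R_x(i) - R_y(i); compute d_i^2.
  (4-2)^2=4, (3-1)^2=4, (5-4)^2=1, (6-3)^2=9, (2-6)^2=16, (1-5)^2=16
sum(d^2) = 50.
Step 3: rho = 1 - 6*50 / (6*(6^2 - 1)) = 1 - 300/210 = -0.428571.
Step 4: Under H0, t = rho * sqrt((n-2)/(1-rho^2)) = -0.9487 ~ t(4).
Step 5: Two-sided p-value from the t-distribution with 4 df = 0.396501.
Step 6: alpha = 0.05. fail to reject H0.

rho = -0.4286, p = 0.396501, fail to reject H0 at alpha = 0.05.


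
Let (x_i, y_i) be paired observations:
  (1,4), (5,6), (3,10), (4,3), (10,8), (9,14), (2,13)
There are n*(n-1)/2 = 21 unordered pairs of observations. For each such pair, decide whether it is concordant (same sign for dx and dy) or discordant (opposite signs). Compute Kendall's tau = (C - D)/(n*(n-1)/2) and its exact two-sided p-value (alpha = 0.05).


Step 1: Enumerate the 21 unordered pairs (i,j) with i<j and classify each by sign(x_j-x_i) * sign(y_j-y_i).
  (1,2):dx=+4,dy=+2->C; (1,3):dx=+2,dy=+6->C; (1,4):dx=+3,dy=-1->D; (1,5):dx=+9,dy=+4->C
  (1,6):dx=+8,dy=+10->C; (1,7):dx=+1,dy=+9->C; (2,3):dx=-2,dy=+4->D; (2,4):dx=-1,dy=-3->C
  (2,5):dx=+5,dy=+2->C; (2,6):dx=+4,dy=+8->C; (2,7):dx=-3,dy=+7->D; (3,4):dx=+1,dy=-7->D
  (3,5):dx=+7,dy=-2->D; (3,6):dx=+6,dy=+4->C; (3,7):dx=-1,dy=+3->D; (4,5):dx=+6,dy=+5->C
  (4,6):dx=+5,dy=+11->C; (4,7):dx=-2,dy=+10->D; (5,6):dx=-1,dy=+6->D; (5,7):dx=-8,dy=+5->D
  (6,7):dx=-7,dy=-1->C
Step 2: C = 12, D = 9, total pairs = 21.
Step 3: tau = (C - D)/(n(n-1)/2) = (12 - 9)/21 = 0.142857.
Step 4: Exact two-sided p-value (enumerate n! = 5040 permutations of y under H0): p = 0.772619.
Step 5: alpha = 0.05. fail to reject H0.

tau_b = 0.1429 (C=12, D=9), p = 0.772619, fail to reject H0.


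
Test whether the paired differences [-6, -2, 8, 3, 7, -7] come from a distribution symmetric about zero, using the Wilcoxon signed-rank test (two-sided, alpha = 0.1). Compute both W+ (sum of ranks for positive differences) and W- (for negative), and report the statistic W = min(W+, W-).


Step 1: Drop any zero differences (none here) and take |d_i|.
|d| = [6, 2, 8, 3, 7, 7]
Step 2: Midrank |d_i| (ties get averaged ranks).
ranks: |6|->3, |2|->1, |8|->6, |3|->2, |7|->4.5, |7|->4.5
Step 3: Attach original signs; sum ranks with positive sign and with negative sign.
W+ = 6 + 2 + 4.5 = 12.5
W- = 3 + 1 + 4.5 = 8.5
(Check: W+ + W- = 21 should equal n(n+1)/2 = 21.)
Step 4: Test statistic W = min(W+, W-) = 8.5.
Step 5: Ties in |d|, so use the tie-corrected normal approximation.
        E[W] = n(n+1)/4 = 6*7/4 = 10.5.
        Tie groups: |d|=7 (t=2); sum(t^3 - t) = 6.
        Var[W] = n(n+1)(2n+1)/24 - sum(t^3-t)/48 = 546/24 - 6/48 = 22.625.
        z = (W - E[W]) / sqrt(Var[W]) = (8.5 - 10.5) / 4.7566 = -0.4205.
        Two-sided p = 2*Phi(z) = 0.674142.
Step 6: alpha = 0.1. fail to reject H0.

W+ = 12.5, W- = 8.5, W = min = 8.5, p = 0.674142, fail to reject H0.


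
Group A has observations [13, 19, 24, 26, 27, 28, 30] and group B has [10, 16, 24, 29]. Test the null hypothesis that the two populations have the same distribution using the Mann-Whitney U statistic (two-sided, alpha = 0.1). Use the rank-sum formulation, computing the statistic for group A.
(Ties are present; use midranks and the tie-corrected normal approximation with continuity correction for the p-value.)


Step 1: Combine and sort all 11 observations; assign midranks.
sorted (value, group): (10,Y), (13,X), (16,Y), (19,X), (24,X), (24,Y), (26,X), (27,X), (28,X), (29,Y), (30,X)
ranks: 10->1, 13->2, 16->3, 19->4, 24->5.5, 24->5.5, 26->7, 27->8, 28->9, 29->10, 30->11
Step 2: Rank sum for X: R1 = 2 + 4 + 5.5 + 7 + 8 + 9 + 11 = 46.5.
Step 3: U_X = R1 - n1(n1+1)/2 = 46.5 - 7*8/2 = 46.5 - 28 = 18.5.
       U_Y = n1*n2 - U_X = 28 - 18.5 = 9.5.
Step 4: Ties are present, so use the tie-corrected normal approximation (with continuity correction) for the p-value.
Step 5: p-value = 0.448659; compare to alpha = 0.1. fail to reject H0.

U_X = 18.5, p = 0.448659, fail to reject H0 at alpha = 0.1.


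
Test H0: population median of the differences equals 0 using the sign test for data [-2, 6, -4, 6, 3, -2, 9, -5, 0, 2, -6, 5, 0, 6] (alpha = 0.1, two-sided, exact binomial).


Step 1: Discard zero differences. Original n = 14; n_eff = number of nonzero differences = 12.
Nonzero differences (with sign): -2, +6, -4, +6, +3, -2, +9, -5, +2, -6, +5, +6
Step 2: Count signs: positive = 7, negative = 5.
Step 3: Under H0: P(positive) = 0.5, so the number of positives S ~ Bin(12, 0.5).
Step 4: Two-sided exact p-value = sum of Bin(12,0.5) probabilities at or below the observed probability = 0.774414.
Step 5: alpha = 0.1. fail to reject H0.

n_eff = 12, pos = 7, neg = 5, p = 0.774414, fail to reject H0.


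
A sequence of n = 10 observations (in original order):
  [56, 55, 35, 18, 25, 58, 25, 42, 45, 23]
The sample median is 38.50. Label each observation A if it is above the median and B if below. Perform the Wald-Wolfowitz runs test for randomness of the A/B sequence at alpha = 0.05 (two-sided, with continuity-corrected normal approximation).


Step 1: Compute median = 38.50; label A = above, B = below.
Labels in order: AABBBABAAB  (n_A = 5, n_B = 5)
Step 2: Count runs R = 6.
Step 3: Under H0 (random ordering), E[R] = 2*n_A*n_B/(n_A+n_B) + 1 = 2*5*5/10 + 1 = 6.0000.
        Var[R] = 2*n_A*n_B*(2*n_A*n_B - n_A - n_B) / ((n_A+n_B)^2 * (n_A+n_B-1)) = 2000/900 = 2.2222.
        SD[R] = 1.4907.
Step 4: R = E[R], so z = 0 with no continuity correction.
Step 5: Two-sided p-value via normal approximation = 2*(1 - Phi(|z|)) = 1.000000.
Step 6: alpha = 0.05. fail to reject H0.

R = 6, z = 0.0000, p = 1.000000, fail to reject H0.


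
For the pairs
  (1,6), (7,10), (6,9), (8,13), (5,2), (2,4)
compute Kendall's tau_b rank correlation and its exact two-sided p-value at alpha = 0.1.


Step 1: Enumerate the 15 unordered pairs (i,j) with i<j and classify each by sign(x_j-x_i) * sign(y_j-y_i).
  (1,2):dx=+6,dy=+4->C; (1,3):dx=+5,dy=+3->C; (1,4):dx=+7,dy=+7->C; (1,5):dx=+4,dy=-4->D
  (1,6):dx=+1,dy=-2->D; (2,3):dx=-1,dy=-1->C; (2,4):dx=+1,dy=+3->C; (2,5):dx=-2,dy=-8->C
  (2,6):dx=-5,dy=-6->C; (3,4):dx=+2,dy=+4->C; (3,5):dx=-1,dy=-7->C; (3,6):dx=-4,dy=-5->C
  (4,5):dx=-3,dy=-11->C; (4,6):dx=-6,dy=-9->C; (5,6):dx=-3,dy=+2->D
Step 2: C = 12, D = 3, total pairs = 15.
Step 3: tau = (C - D)/(n(n-1)/2) = (12 - 3)/15 = 0.600000.
Step 4: Exact two-sided p-value (enumerate n! = 720 permutations of y under H0): p = 0.136111.
Step 5: alpha = 0.1. fail to reject H0.

tau_b = 0.6000 (C=12, D=3), p = 0.136111, fail to reject H0.
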